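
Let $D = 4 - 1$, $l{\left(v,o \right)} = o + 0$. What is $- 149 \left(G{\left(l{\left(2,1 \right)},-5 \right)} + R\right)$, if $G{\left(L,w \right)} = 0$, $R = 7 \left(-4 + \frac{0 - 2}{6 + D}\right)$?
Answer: $\frac{39634}{9} \approx 4403.8$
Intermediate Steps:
$l{\left(v,o \right)} = o$
$D = 3$
$R = - \frac{266}{9}$ ($R = 7 \left(-4 + \frac{0 - 2}{6 + 3}\right) = 7 \left(-4 - \frac{2}{9}\right) = 7 \left(- \frac{38}{9}\right) = - \frac{266}{9} \approx -29.556$)
$- 149 \left(G{\left(l{\left(2,1 \right)},-5 \right)} + R\right) = - 149 \left(0 - \frac{266}{9}\right) = \left(-149\right) \left(- \frac{266}{9}\right) = \frac{39634}{9}$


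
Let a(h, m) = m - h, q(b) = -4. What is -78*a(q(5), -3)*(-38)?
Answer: 2964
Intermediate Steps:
-78*a(q(5), -3)*(-38) = -78*(-3 - 1*(-4))*(-38) = -78*(-3 + 4)*(-38) = -78*1*(-38) = -78*(-38) = 2964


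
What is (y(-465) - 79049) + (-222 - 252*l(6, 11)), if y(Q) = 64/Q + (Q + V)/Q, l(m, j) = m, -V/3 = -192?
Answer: -7512854/93 ≈ -80783.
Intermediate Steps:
V = 576 (V = -3*(-192) = 576)
y(Q) = 64/Q + (576 + Q)/Q (y(Q) = 64/Q + (Q + 576)/Q = 64/Q + (576 + Q)/Q)
(y(-465) - 79049) + (-222 - 252*l(6, 11)) = ((640 - 465)/(-465) - 79049) + (-222 - 252*6) = (-1/465*175 - 79049) + (-222 - 1512) = (-35/93 - 79049) - 1734 = -7351592/93 - 1734 = -7512854/93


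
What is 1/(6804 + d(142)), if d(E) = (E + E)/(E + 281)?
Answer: 423/2878376 ≈ 0.00014696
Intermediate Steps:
d(E) = 2*E/(281 + E) (d(E) = (2*E)/(281 + E) = 2*E/(281 + E))
1/(6804 + d(142)) = 1/(6804 + 2*142/(281 + 142)) = 1/(6804 + 2*142/423) = 1/(6804 + 2*142*(1/423)) = 1/(6804 + 284/423) = 1/(2878376/423) = 423/2878376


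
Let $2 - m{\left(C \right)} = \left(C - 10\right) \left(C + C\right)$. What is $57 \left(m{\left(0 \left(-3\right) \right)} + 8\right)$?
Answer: $570$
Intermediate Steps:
$m{\left(C \right)} = 2 - 2 C \left(-10 + C\right)$ ($m{\left(C \right)} = 2 - \left(C - 10\right) \left(C + C\right) = 2 - \left(-10 + C\right) 2 C = 2 - 2 C \left(-10 + C\right)$)
$57 \left(m{\left(0 \left(-3\right) \right)} + 8\right) = 57 \left(\left(2 - 2 \left(0 \left(-3\right)\right)^{2} + 20 \cdot 0 \left(-3\right)\right) + 8\right) = 57 \left(\left(2 - 2 \cdot 0^{2} + 20 \cdot 0\right) + 8\right) = 57 \left(\left(2 - 0 + 0\right) + 8\right) = 57 \left(\left(2 + 0 + 0\right) + 8\right) = 57 \left(2 + 8\right) = 57 \cdot 10 = 570$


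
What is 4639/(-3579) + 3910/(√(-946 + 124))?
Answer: -4639/3579 - 1955*I*√822/411 ≈ -1.2962 - 136.38*I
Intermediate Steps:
4639/(-3579) + 3910/(√(-946 + 124)) = 4639*(-1/3579) + 3910/(√(-822)) = -4639/3579 + 3910/((I*√822)) = -4639/3579 + 3910*(-I*√822/822) = -4639/3579 - 1955*I*√822/411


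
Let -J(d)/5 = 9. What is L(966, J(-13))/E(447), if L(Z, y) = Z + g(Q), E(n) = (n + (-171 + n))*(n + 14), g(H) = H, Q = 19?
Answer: 985/333303 ≈ 0.0029553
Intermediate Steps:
J(d) = -45 (J(d) = -5*9 = -45)
E(n) = (-171 + 2*n)*(14 + n)
L(Z, y) = 19 + Z (L(Z, y) = Z + 19 = 19 + Z)
L(966, J(-13))/E(447) = (19 + 966)/(-2394 - 143*447 + 2*447**2) = 985/(-2394 - 63921 + 2*199809) = 985/(-2394 - 63921 + 399618) = 985/333303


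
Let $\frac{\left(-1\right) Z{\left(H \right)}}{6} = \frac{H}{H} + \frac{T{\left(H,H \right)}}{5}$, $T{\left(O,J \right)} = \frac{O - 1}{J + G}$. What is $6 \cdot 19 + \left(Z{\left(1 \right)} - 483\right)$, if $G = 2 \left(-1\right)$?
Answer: $-375$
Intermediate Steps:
$G = -2$
$T{\left(O,J \right)} = \frac{-1 + O}{-2 + J}$ ($T{\left(O,J \right)} = \frac{O - 1}{J - 2} = \frac{-1 + O}{-2 + J}$)
$Z{\left(H \right)} = -6 - \frac{6 \left(-1 + H\right)}{5 \left(-2 + H\right)}$ ($Z{\left(H \right)} = - 6 \left(\frac{H}{H} + \frac{\frac{1}{-2 + H} \left(-1 + H\right)}{5}\right) = - 6 \left(1 + \frac{-1 + H}{-2 + H} \frac{1}{5}\right) = - 6 \left(1 + \frac{-1 + H}{5 \left(-2 + H\right)}\right) = -6 - \frac{6 \left(-1 + H\right)}{5 \left(-2 + H\right)}$)
$6 \cdot 19 + \left(Z{\left(1 \right)} - 483\right) = 6 \cdot 19 - \left(483 - \frac{6 \left(11 - 6\right)}{5 \left(-2 + 1\right)}\right) = 114 - \left(483 - \frac{6 \left(11 - 6\right)}{5 \left(-1\right)}\right) = 114 - \left(483 + \frac{6}{5} \cdot 5\right) = 114 - 489 = -375$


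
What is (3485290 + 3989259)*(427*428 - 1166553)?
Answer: -7353438882553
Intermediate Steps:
(3485290 + 3989259)*(427*428 - 1166553) = 7474549*(182756 - 1166553) = 7474549*(-983797) = -7353438882553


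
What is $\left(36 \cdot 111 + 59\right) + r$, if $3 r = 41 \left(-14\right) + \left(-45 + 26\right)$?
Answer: $\frac{11572}{3} \approx 3857.3$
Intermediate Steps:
$r = - \frac{593}{3}$ ($r = \frac{41 \left(-14\right) + \left(-45 + 26\right)}{3} = \frac{-574 - 19}{3} = \frac{1}{3} \left(-593\right) = - \frac{593}{3} \approx -197.67$)
$\left(36 \cdot 111 + 59\right) + r = \left(36 \cdot 111 + 59\right) - \frac{593}{3} = \left(3996 + 59\right) - \frac{593}{3} = 4055 - \frac{593}{3} = \frac{11572}{3}$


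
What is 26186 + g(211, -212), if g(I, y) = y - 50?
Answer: 25924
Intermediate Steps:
g(I, y) = -50 + y
26186 + g(211, -212) = 26186 + (-50 - 212) = 26186 - 262 = 25924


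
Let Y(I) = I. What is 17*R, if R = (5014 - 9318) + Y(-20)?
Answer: -73508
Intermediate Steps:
R = -4324 (R = (5014 - 9318) - 20 = -4304 - 20 = -4324)
17*R = 17*(-4324) = -73508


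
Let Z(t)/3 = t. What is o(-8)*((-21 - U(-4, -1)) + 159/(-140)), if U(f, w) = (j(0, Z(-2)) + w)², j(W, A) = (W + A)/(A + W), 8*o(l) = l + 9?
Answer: -3099/1120 ≈ -2.7670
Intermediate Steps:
o(l) = 9/8 + l/8 (o(l) = (l + 9)/8 = (9 + l)/8 = 9/8 + l/8)
Z(t) = 3*t
j(W, A) = 1 (j(W, A) = (A + W)/(A + W) = 1)
U(f, w) = (1 + w)²
o(-8)*((-21 - U(-4, -1)) + 159/(-140)) = (9/8 + (⅛)*(-8))*((-21 - (1 - 1)²) + 159/(-140)) = (9/8 - 1)*((-21 - 1*0²) + 159*(-1/140)) = ((-21 - 1*0) - 159/140)/8 = ((-21 + 0) - 159/140)/8 = (-21 - 159/140)/8 = (⅛)*(-3099/140) = -3099/1120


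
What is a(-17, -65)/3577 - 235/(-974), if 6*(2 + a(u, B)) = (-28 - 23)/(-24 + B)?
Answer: 37323931/155037911 ≈ 0.24074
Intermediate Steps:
a(u, B) = -2 - 17/(2*(-24 + B)) (a(u, B) = -2 + ((-28 - 23)/(-24 + B))/6 = -2 + (-51/(-24 + B))/6 = -2 - 17/(2*(-24 + B)))
a(-17, -65)/3577 - 235/(-974) = ((79 - 4*(-65))/(2*(-24 - 65)))/3577 - 235/(-974) = ((1/2)*(79 + 260)/(-89))*(1/3577) - 235*(-1/974) = ((1/2)*(-1/89)*339)*(1/3577) + 235/974 = -339/178*1/3577 + 235/974 = -339/636706 + 235/974 = 37323931/155037911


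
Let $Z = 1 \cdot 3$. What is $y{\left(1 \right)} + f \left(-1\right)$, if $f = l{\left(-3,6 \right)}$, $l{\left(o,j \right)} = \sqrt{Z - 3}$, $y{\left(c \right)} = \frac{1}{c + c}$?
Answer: $\frac{1}{2} \approx 0.5$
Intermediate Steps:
$y{\left(c \right)} = \frac{1}{2 c}$
$Z = 3$
$l{\left(o,j \right)} = 0$ ($l{\left(o,j \right)} = \sqrt{3 - 3} = \sqrt{0} = 0$)
$f = 0$
$y{\left(1 \right)} + f \left(-1\right) = \frac{1}{2 \cdot 1} + 0 \left(-1\right) = \frac{1}{2} \cdot 1 + 0 = \frac{1}{2} + 0 = \frac{1}{2}$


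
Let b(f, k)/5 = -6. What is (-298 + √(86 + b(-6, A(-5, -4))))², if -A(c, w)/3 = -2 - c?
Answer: 88860 - 1192*√14 ≈ 84400.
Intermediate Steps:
A(c, w) = 6 + 3*c (A(c, w) = -3*(-2 - c) = 6 + 3*c)
b(f, k) = -30 (b(f, k) = 5*(-6) = -30)
(-298 + √(86 + b(-6, A(-5, -4))))² = (-298 + √(86 - 30))² = (-298 + √56)² = (-298 + 2*√14)²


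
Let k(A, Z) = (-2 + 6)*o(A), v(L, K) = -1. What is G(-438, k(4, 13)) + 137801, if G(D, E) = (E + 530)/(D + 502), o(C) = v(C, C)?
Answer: 4409895/32 ≈ 1.3781e+5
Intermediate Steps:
o(C) = -1
k(A, Z) = -4 (k(A, Z) = (-2 + 6)*(-1) = 4*(-1) = -4)
G(D, E) = (530 + E)/(502 + D)
G(-438, k(4, 13)) + 137801 = (530 - 4)/(502 - 438) + 137801 = 526/64 + 137801 = (1/64)*526 + 137801 = 263/32 + 137801 = 4409895/32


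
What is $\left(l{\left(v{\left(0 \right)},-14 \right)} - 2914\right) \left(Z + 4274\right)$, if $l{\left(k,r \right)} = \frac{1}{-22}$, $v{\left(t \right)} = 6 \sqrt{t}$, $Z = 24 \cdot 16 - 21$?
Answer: $- \frac{297273433}{22} \approx -1.3512 \cdot 10^{7}$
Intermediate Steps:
$Z = 363$ ($Z = 384 - 21 = 363$)
$l{\left(k,r \right)} = - \frac{1}{22}$
$\left(l{\left(v{\left(0 \right)},-14 \right)} - 2914\right) \left(Z + 4274\right) = \left(- \frac{1}{22} - 2914\right) \left(363 + 4274\right) = \left(- \frac{64109}{22}\right) 4637 = - \frac{297273433}{22}$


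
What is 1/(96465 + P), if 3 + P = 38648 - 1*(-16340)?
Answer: 1/151450 ≈ 6.6028e-6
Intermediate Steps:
P = 54985 (P = -3 + (38648 - 1*(-16340)) = -3 + (38648 + 16340) = -3 + 54988 = 54985)
1/(96465 + P) = 1/(96465 + 54985) = 1/151450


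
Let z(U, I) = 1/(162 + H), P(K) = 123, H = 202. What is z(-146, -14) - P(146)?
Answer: -44771/364 ≈ -123.00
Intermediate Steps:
z(U, I) = 1/364 (z(U, I) = 1/(162 + 202) = 1/364)
z(-146, -14) - P(146) = 1/364 - 1*123 = 1/364 - 123 = -44771/364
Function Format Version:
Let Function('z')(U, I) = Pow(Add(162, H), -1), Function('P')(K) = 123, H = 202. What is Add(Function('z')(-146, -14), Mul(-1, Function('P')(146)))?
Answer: Rational(-44771, 364) ≈ -123.00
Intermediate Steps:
Function('z')(U, I) = Rational(1, 364) (Function('z')(U, I) = Pow(Add(162, 202), -1) = Pow(364, -1) = Rational(1, 364))
Add(Function('z')(-146, -14), Mul(-1, Function('P')(146))) = Add(Rational(1, 364), Mul(-1, 123)) = Add(Rational(1, 364), -123) = Rational(-44771, 364)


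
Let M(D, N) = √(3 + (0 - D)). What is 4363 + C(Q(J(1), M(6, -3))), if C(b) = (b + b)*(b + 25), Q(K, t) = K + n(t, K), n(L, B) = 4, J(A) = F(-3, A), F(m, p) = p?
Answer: 4663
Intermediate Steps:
J(A) = A
M(D, N) = √(3 - D)
Q(K, t) = 4 + K (Q(K, t) = K + 4 = 4 + K)
C(b) = 2*b*(25 + b) (C(b) = (2*b)*(25 + b) = 2*b*(25 + b))
4363 + C(Q(J(1), M(6, -3))) = 4363 + 2*(4 + 1)*(25 + (4 + 1)) = 4363 + 2*5*(25 + 5) = 4363 + 2*5*30 = 4363 + 300 = 4663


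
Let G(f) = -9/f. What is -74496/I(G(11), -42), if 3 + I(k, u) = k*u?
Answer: -273152/115 ≈ -2375.2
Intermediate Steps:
I(k, u) = -3 + k*u
-74496/I(G(11), -42) = -74496/(-3 - 9/11*(-42)) = -74496/(-3 + 378/11) = -74496/345/11 = -74496*11/345 = -273152/115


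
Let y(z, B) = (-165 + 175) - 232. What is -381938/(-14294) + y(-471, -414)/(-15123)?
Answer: 963203607/36028027 ≈ 26.735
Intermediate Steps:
y(z, B) = -222 (y(z, B) = 10 - 232 = -222)
-381938/(-14294) + y(-471, -414)/(-15123) = -381938/(-14294) - 222/(-15123) = -381938*(-1/14294) - 222*(-1/15123) = 190969/7147 + 74/5041 = 963203607/36028027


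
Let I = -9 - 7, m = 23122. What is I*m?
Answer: -369952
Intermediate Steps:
I = -16
I*m = -16*23122 = -369952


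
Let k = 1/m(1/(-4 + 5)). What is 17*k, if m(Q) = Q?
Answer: 17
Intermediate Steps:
k = 1 (k = 1/(1/(-4 + 5)) = 1/(1/1) = 1/1 = 1)
17*k = 17*1 = 17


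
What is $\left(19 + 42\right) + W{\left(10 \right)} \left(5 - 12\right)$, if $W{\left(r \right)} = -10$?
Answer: $131$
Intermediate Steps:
$\left(19 + 42\right) + W{\left(10 \right)} \left(5 - 12\right) = \left(19 + 42\right) - 10 \left(5 - 12\right) = 61 - 10 \left(5 - 12\right) = 61 - -70 = 61 + 70 = 131$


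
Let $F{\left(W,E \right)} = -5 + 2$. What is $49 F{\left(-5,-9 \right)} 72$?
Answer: $-10584$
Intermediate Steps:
$F{\left(W,E \right)} = -3$
$49 F{\left(-5,-9 \right)} 72 = 49 \left(-3\right) 72 = \left(-147\right) 72 = -10584$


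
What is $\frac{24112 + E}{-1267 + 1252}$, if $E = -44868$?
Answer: $\frac{20756}{15} \approx 1383.7$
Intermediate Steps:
$\frac{24112 + E}{-1267 + 1252} = \frac{24112 - 44868}{-1267 + 1252} = - \frac{20756}{-15} = \left(-20756\right) \left(- \frac{1}{15}\right) = \frac{20756}{15}$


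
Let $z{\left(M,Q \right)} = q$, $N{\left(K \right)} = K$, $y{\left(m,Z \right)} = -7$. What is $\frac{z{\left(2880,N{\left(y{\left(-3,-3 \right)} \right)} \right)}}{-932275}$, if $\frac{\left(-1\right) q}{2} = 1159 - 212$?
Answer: $\frac{1894}{932275} \approx 0.0020316$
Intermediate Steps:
$q = -1894$ ($q = - 2 \left(1159 - 212\right) = \left(-2\right) 947 = -1894$)
$z{\left(M,Q \right)} = -1894$
$\frac{z{\left(2880,N{\left(y{\left(-3,-3 \right)} \right)} \right)}}{-932275} = - \frac{1894}{-932275} = \left(-1894\right) \left(- \frac{1}{932275}\right) = \frac{1894}{932275}$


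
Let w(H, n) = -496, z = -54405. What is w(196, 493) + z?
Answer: -54901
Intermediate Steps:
w(196, 493) + z = -496 - 54405 = -54901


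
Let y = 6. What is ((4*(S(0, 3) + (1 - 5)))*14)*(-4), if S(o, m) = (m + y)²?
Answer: -17248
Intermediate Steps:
S(o, m) = (6 + m)² (S(o, m) = (m + 6)² = (6 + m)²)
((4*(S(0, 3) + (1 - 5)))*14)*(-4) = ((4*((6 + 3)² + (1 - 5)))*14)*(-4) = ((4*(9² - 4))*14)*(-4) = ((4*(81 - 4))*14)*(-4) = ((4*77)*14)*(-4) = (308*14)*(-4) = 4312*(-4) = -17248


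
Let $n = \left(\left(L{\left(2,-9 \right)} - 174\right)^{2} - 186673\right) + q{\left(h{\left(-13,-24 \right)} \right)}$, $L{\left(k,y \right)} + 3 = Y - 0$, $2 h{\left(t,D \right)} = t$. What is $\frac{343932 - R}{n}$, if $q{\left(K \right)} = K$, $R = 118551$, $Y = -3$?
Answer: $- \frac{150254}{102853} \approx -1.4609$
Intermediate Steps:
$h{\left(t,D \right)} = \frac{t}{2}$
$L{\left(k,y \right)} = -6$ ($L{\left(k,y \right)} = -3 - 3 = -6$)
$n = - \frac{308559}{2}$ ($n = \left(\left(-6 - 174\right)^{2} - 186673\right) + \frac{1}{2} \left(-13\right) = \left(\left(-180\right)^{2} - 186673\right) - \frac{13}{2} = \left(32400 - 186673\right) - \frac{13}{2} = -154273 - \frac{13}{2} = - \frac{308559}{2} \approx -1.5428 \cdot 10^{5}$)
$\frac{343932 - R}{n} = \frac{343932 - 118551}{- \frac{308559}{2}} = \left(343932 - 118551\right) \left(- \frac{2}{308559}\right) = 225381 \left(- \frac{2}{308559}\right) = - \frac{150254}{102853}$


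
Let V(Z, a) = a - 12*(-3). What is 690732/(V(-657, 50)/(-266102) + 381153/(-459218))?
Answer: -42203320512554376/50732534177 ≈ -8.3188e+5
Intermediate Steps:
V(Z, a) = 36 + a (V(Z, a) = a + 36 = 36 + a)
690732/(V(-657, 50)/(-266102) + 381153/(-459218)) = 690732/((36 + 50)/(-266102) + 381153/(-459218)) = 690732/(86*(-1/266102) + 381153*(-1/459218)) = 690732/(-43/133051 - 381153/459218) = 690732/(-50732534177/61099414118) = 690732*(-61099414118/50732534177) = -42203320512554376/50732534177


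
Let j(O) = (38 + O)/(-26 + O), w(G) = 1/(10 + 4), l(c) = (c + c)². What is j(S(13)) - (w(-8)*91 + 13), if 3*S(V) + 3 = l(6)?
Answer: -649/42 ≈ -15.452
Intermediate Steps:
l(c) = 4*c² (l(c) = (2*c)² = 4*c²)
S(V) = 47 (S(V) = -1 + (4*6²)/3 = -1 + (4*36)/3 = -1 + (⅓)*144 = -1 + 48 = 47)
w(G) = 1/14
j(O) = (38 + O)/(-26 + O)
j(S(13)) - (w(-8)*91 + 13) = (38 + 47)/(-26 + 47) - ((1/14)*91 + 13) = 85/21 - (13/2 + 13) = (1/21)*85 - 1*39/2 = 85/21 - 39/2 = -649/42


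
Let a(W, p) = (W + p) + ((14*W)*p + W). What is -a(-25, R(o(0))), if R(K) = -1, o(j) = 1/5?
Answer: -299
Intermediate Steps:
o(j) = ⅕ (o(j) = 1*(⅕) = ⅕)
a(W, p) = p + 2*W + 14*W*p (a(W, p) = (W + p) + (14*W*p + W) = (W + p) + (W + 14*W*p) = p + 2*W + 14*W*p)
-a(-25, R(o(0))) = -(-1 + 2*(-25) + 14*(-25)*(-1)) = -(-1 - 50 + 350) = -1*299 = -299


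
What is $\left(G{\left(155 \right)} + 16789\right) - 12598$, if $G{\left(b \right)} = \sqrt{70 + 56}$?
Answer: $4191 + 3 \sqrt{14} \approx 4202.2$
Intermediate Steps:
$G{\left(b \right)} = 3 \sqrt{14}$ ($G{\left(b \right)} = \sqrt{126} = 3 \sqrt{14}$)
$\left(G{\left(155 \right)} + 16789\right) - 12598 = \left(3 \sqrt{14} + 16789\right) - 12598 = \left(16789 + 3 \sqrt{14}\right) - 12598 = 4191 + 3 \sqrt{14}$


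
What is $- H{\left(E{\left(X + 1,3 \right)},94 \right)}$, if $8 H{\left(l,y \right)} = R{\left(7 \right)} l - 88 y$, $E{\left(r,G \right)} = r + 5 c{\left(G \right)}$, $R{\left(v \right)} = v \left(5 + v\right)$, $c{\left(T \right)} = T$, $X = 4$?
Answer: $824$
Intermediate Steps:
$E{\left(r,G \right)} = r + 5 G$
$H{\left(l,y \right)} = - 11 y + \frac{21 l}{2}$ ($H{\left(l,y \right)} = \frac{7 \left(5 + 7\right) l - 88 y}{8} = \frac{7 \cdot 12 l - 88 y}{8} = \frac{84 l - 88 y}{8} = \frac{- 88 y + 84 l}{8} = - 11 y + \frac{21 l}{2}$)
$- H{\left(E{\left(X + 1,3 \right)},94 \right)} = - (\left(-11\right) 94 + \frac{21 \left(\left(4 + 1\right) + 5 \cdot 3\right)}{2}) = - (-1034 + \frac{21 \left(5 + 15\right)}{2}) = - (-1034 + \frac{21}{2} \cdot 20) = - (-1034 + 210) = \left(-1\right) \left(-824\right) = 824$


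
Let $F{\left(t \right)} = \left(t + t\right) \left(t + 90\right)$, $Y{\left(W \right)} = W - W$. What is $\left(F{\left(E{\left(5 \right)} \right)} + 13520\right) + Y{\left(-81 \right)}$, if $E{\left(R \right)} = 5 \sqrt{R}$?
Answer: $13770 + 900 \sqrt{5} \approx 15782.0$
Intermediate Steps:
$Y{\left(W \right)} = 0$
$F{\left(t \right)} = 2 t \left(90 + t\right)$
$\left(F{\left(E{\left(5 \right)} \right)} + 13520\right) + Y{\left(-81 \right)} = \left(2 \cdot 5 \sqrt{5} \left(90 + 5 \sqrt{5}\right) + 13520\right) + 0 = \left(10 \sqrt{5} \left(90 + 5 \sqrt{5}\right) + 13520\right) + 0 = \left(13520 + 10 \sqrt{5} \left(90 + 5 \sqrt{5}\right)\right) + 0 = 13520 + 10 \sqrt{5} \left(90 + 5 \sqrt{5}\right)$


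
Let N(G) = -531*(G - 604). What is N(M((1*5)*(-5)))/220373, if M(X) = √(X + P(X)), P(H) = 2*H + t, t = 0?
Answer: 320724/220373 - 2655*I*√3/220373 ≈ 1.4554 - 0.020867*I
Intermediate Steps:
P(H) = 2*H (P(H) = 2*H + 0 = 2*H)
M(X) = √3*√X (M(X) = √(X + 2*X) = √(3*X) = √3*√X)
N(G) = 320724 - 531*G (N(G) = -531*(-604 + G) = 320724 - 531*G)
N(M((1*5)*(-5)))/220373 = (320724 - 531*√3*√((1*5)*(-5)))/220373 = (320724 - 531*√3*√(5*(-5)))*(1/220373) = (320724 - 531*√3*√(-25))*(1/220373) = (320724 - 531*√3*5*I)*(1/220373) = (320724 - 2655*I*√3)*(1/220373) = 320724/220373 - 2655*I*√3/220373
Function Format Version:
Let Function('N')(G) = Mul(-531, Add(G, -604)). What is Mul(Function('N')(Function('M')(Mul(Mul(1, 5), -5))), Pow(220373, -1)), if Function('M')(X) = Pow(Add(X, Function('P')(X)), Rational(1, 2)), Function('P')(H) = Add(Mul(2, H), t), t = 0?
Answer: Add(Rational(320724, 220373), Mul(Rational(-2655, 220373), I, Pow(3, Rational(1, 2)))) ≈ Add(1.4554, Mul(-0.020867, I))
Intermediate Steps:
Function('P')(H) = Mul(2, H) (Function('P')(H) = Add(Mul(2, H), 0) = Mul(2, H))
Function('M')(X) = Mul(Pow(3, Rational(1, 2)), Pow(X, Rational(1, 2))) (Function('M')(X) = Pow(Add(X, Mul(2, X)), Rational(1, 2)) = Pow(Mul(3, X), Rational(1, 2)) = Mul(Pow(3, Rational(1, 2)), Pow(X, Rational(1, 2))))
Function('N')(G) = Add(320724, Mul(-531, G)) (Function('N')(G) = Mul(-531, Add(-604, G)) = Add(320724, Mul(-531, G)))
Mul(Function('N')(Function('M')(Mul(Mul(1, 5), -5))), Pow(220373, -1)) = Mul(Add(320724, Mul(-531, Mul(Pow(3, Rational(1, 2)), Pow(Mul(Mul(1, 5), -5), Rational(1, 2))))), Pow(220373, -1)) = Mul(Add(320724, Mul(-531, Mul(Pow(3, Rational(1, 2)), Pow(Mul(5, -5), Rational(1, 2))))), Rational(1, 220373)) = Mul(Add(320724, Mul(-531, Mul(Pow(3, Rational(1, 2)), Pow(-25, Rational(1, 2))))), Rational(1, 220373)) = Mul(Add(320724, Mul(-531, Mul(Pow(3, Rational(1, 2)), Mul(5, I)))), Rational(1, 220373)) = Mul(Add(320724, Mul(-531, Mul(5, I, Pow(3, Rational(1, 2))))), Rational(1, 220373)) = Mul(Add(320724, Mul(-2655, I, Pow(3, Rational(1, 2)))), Rational(1, 220373)) = Add(Rational(320724, 220373), Mul(Rational(-2655, 220373), I, Pow(3, Rational(1, 2))))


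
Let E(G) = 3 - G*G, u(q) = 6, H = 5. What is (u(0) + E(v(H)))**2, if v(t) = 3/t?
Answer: 46656/625 ≈ 74.650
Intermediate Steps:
E(G) = 3 - G**2
(u(0) + E(v(H)))**2 = (6 + (3 - (3/5)**2))**2 = (6 + (3 - 1*9/25))**2 = (6 + (3 - 9/25))**2 = (6 + 66/25)**2 = (216/25)**2 = 46656/625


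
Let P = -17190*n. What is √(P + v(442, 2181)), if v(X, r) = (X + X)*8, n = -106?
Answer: 2*√457303 ≈ 1352.5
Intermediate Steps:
v(X, r) = 16*X (v(X, r) = (2*X)*8 = 16*X)
P = 1822140 (P = -17190*(-106) = 1822140)
√(P + v(442, 2181)) = √(1822140 + 16*442) = √(1822140 + 7072) = √1829212 = 2*√457303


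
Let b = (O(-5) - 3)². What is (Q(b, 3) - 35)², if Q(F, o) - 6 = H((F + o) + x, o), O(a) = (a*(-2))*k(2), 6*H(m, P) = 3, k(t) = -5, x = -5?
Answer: 3249/4 ≈ 812.25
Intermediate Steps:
H(m, P) = ½ (H(m, P) = (⅙)*3 = ½)
O(a) = 10*a (O(a) = (a*(-2))*(-5) = -2*a*(-5) = 10*a)
b = 2809 (b = (10*(-5) - 3)² = (-50 - 3)² = (-53)² = 2809)
Q(F, o) = 13/2 (Q(F, o) = 6 + ½ = 13/2)
(Q(b, 3) - 35)² = (13/2 - 35)² = (-57/2)² = 3249/4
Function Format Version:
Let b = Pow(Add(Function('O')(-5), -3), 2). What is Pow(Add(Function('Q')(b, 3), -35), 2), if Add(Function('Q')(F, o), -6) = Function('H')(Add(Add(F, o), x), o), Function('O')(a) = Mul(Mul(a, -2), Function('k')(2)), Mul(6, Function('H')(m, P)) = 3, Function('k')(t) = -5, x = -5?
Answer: Rational(3249, 4) ≈ 812.25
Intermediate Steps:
Function('H')(m, P) = Rational(1, 2) (Function('H')(m, P) = Mul(Rational(1, 6), 3) = Rational(1, 2))
Function('O')(a) = Mul(10, a) (Function('O')(a) = Mul(Mul(a, -2), -5) = Mul(Mul(-2, a), -5) = Mul(10, a))
b = 2809 (b = Pow(Add(Mul(10, -5), -3), 2) = Pow(Add(-50, -3), 2) = Pow(-53, 2) = 2809)
Function('Q')(F, o) = Rational(13, 2) (Function('Q')(F, o) = Add(6, Rational(1, 2)) = Rational(13, 2))
Pow(Add(Function('Q')(b, 3), -35), 2) = Pow(Add(Rational(13, 2), -35), 2) = Pow(Rational(-57, 2), 2) = Rational(3249, 4)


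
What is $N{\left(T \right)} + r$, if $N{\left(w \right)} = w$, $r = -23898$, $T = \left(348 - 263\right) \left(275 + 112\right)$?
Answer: $8997$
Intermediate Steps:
$T = 32895$ ($T = 85 \cdot 387 = 32895$)
$N{\left(T \right)} + r = 32895 - 23898 = 8997$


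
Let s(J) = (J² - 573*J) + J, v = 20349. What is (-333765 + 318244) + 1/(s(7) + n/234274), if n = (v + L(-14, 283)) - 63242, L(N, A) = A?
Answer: -7190850548077/463298140 ≈ -15521.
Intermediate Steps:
n = -42610 (n = (20349 + 283) - 63242 = 20632 - 63242 = -42610)
s(J) = J² - 572*J
(-333765 + 318244) + 1/(s(7) + n/234274) = (-333765 + 318244) + 1/(7*(-572 + 7) - 42610/234274) = -15521 + 1/(7*(-565) - 42610*1/234274) = -15521 + 1/(-3955 - 21305/117137) = -15521 + 1/(-463298140/117137) = -15521 - 117137/463298140 = -7190850548077/463298140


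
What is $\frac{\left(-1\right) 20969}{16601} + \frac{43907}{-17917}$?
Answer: $- \frac{3694320}{994783} \approx -3.7137$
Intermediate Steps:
$\frac{\left(-1\right) 20969}{16601} + \frac{43907}{-17917} = \left(-20969\right) \frac{1}{16601} + 43907 \left(- \frac{1}{17917}\right) = - \frac{1613}{1277} - \frac{1909}{779} = - \frac{3694320}{994783}$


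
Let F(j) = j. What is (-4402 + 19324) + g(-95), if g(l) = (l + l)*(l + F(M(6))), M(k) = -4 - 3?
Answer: 34302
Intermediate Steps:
M(k) = -7
g(l) = 2*l*(-7 + l) (g(l) = (l + l)*(l - 7) = (2*l)*(-7 + l) = 2*l*(-7 + l))
(-4402 + 19324) + g(-95) = (-4402 + 19324) + 2*(-95)*(-7 - 95) = 14922 + 2*(-95)*(-102) = 14922 + 19380 = 34302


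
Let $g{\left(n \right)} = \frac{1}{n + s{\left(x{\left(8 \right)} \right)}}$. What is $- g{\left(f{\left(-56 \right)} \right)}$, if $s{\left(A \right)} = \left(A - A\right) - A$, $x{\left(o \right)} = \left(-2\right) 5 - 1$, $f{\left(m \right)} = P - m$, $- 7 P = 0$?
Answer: $- \frac{1}{67} \approx -0.014925$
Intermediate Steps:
$P = 0$ ($P = \left(- \frac{1}{7}\right) 0 = 0$)
$f{\left(m \right)} = - m$ ($f{\left(m \right)} = 0 - m = - m$)
$x{\left(o \right)} = -11$ ($x{\left(o \right)} = -10 - 1 = -11$)
$s{\left(A \right)} = - A$ ($s{\left(A \right)} = 0 - A = - A$)
$g{\left(n \right)} = \frac{1}{11 + n}$ ($g{\left(n \right)} = \frac{1}{n - -11} = \frac{1}{n + 11} = \frac{1}{11 + n}$)
$- g{\left(f{\left(-56 \right)} \right)} = - \frac{1}{11 - -56} = - \frac{1}{11 + 56} = - \frac{1}{67}$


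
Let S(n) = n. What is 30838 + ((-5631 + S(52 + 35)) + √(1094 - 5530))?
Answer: 25294 + 2*I*√1109 ≈ 25294.0 + 66.603*I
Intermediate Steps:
30838 + ((-5631 + S(52 + 35)) + √(1094 - 5530)) = 30838 + ((-5631 + (52 + 35)) + √(1094 - 5530)) = 30838 + ((-5631 + 87) + √(-4436)) = 30838 + (-5544 + 2*I*√1109) = 25294 + 2*I*√1109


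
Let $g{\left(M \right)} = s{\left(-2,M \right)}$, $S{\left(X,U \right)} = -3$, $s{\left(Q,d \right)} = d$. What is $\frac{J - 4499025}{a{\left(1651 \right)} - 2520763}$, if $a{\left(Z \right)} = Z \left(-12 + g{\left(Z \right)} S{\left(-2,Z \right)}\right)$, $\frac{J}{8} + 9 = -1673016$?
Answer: $\frac{17883225}{10717978} \approx 1.6685$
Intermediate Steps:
$J = -13384200$ ($J = -72 + 8 \left(-1673016\right) = -72 - 13384128 = -13384200$)
$g{\left(M \right)} = M$
$a{\left(Z \right)} = Z \left(-12 - 3 Z\right)$ ($a{\left(Z \right)} = Z \left(-12 + Z \left(-3\right)\right) = Z \left(-12 - 3 Z\right)$)
$\frac{J - 4499025}{a{\left(1651 \right)} - 2520763} = \frac{-13384200 - 4499025}{\left(-3\right) 1651 \left(4 + 1651\right) - 2520763} = - \frac{17883225}{\left(-3\right) 1651 \cdot 1655 - 2520763} = - \frac{17883225}{-8197215 - 2520763} = - \frac{17883225}{-10717978} = \left(-17883225\right) \left(- \frac{1}{10717978}\right) = \frac{17883225}{10717978}$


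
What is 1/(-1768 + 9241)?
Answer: 1/7473 ≈ 0.00013381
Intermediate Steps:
1/(-1768 + 9241) = 1/7473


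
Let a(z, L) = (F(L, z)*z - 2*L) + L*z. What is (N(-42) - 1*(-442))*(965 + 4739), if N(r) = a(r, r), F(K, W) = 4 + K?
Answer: 22165744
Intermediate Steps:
a(z, L) = -2*L + L*z + z*(4 + L) (a(z, L) = ((4 + L)*z - 2*L) + L*z = (z*(4 + L) - 2*L) + L*z = (-2*L + z*(4 + L)) + L*z = -2*L + L*z + z*(4 + L))
N(r) = 2*r + 2*r**2 (N(r) = -2*r + 4*r + 2*r*r = -2*r + 4*r + 2*r**2 = 2*r + 2*r**2)
(N(-42) - 1*(-442))*(965 + 4739) = (2*(-42)*(1 - 42) - 1*(-442))*(965 + 4739) = (2*(-42)*(-41) + 442)*5704 = (3444 + 442)*5704 = 3886*5704 = 22165744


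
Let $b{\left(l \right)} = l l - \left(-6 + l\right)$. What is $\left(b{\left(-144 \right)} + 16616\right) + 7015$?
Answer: $44517$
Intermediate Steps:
$b{\left(l \right)} = 6 + l^{2} - l$ ($b{\left(l \right)} = l^{2} - \left(-6 + l\right) = 6 + l^{2} - l$)
$\left(b{\left(-144 \right)} + 16616\right) + 7015 = \left(\left(6 + \left(-144\right)^{2} - -144\right) + 16616\right) + 7015 = \left(\left(6 + 20736 + 144\right) + 16616\right) + 7015 = \left(20886 + 16616\right) + 7015 = 37502 + 7015 = 44517$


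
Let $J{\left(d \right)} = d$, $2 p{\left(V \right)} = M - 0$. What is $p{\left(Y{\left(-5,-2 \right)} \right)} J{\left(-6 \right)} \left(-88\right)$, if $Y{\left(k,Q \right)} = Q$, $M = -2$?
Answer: $-528$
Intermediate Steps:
$p{\left(V \right)} = -1$ ($p{\left(V \right)} = \frac{-2 - 0}{2} = \frac{-2 + 0}{2} = \frac{1}{2} \left(-2\right) = -1$)
$p{\left(Y{\left(-5,-2 \right)} \right)} J{\left(-6 \right)} \left(-88\right) = \left(-1\right) \left(-6\right) \left(-88\right) = 6 \left(-88\right) = -528$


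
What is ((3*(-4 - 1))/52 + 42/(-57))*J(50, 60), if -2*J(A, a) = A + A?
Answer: 25325/494 ≈ 51.265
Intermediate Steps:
J(A, a) = -A (J(A, a) = -(A + A)/2 = -A)
((3*(-4 - 1))/52 + 42/(-57))*J(50, 60) = ((3*(-4 - 1))/52 + 42/(-57))*(-1*50) = ((3*(-5))*(1/52) + 42*(-1/57))*(-50) = (-15*1/52 - 14/19)*(-50) = (-15/52 - 14/19)*(-50) = -1013/988*(-50) = 25325/494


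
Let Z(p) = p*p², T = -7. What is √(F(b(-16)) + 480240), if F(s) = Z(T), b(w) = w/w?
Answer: √479897 ≈ 692.75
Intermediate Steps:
b(w) = 1
Z(p) = p³
F(s) = -343 (F(s) = (-7)³ = -343)
√(F(b(-16)) + 480240) = √(-343 + 480240) = √479897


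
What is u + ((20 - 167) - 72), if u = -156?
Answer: -375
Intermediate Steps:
u + ((20 - 167) - 72) = -156 + ((20 - 167) - 72) = -156 + (-147 - 72) = -156 - 219 = -375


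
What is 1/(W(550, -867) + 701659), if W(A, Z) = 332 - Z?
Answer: 1/702858 ≈ 1.4228e-6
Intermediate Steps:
1/(W(550, -867) + 701659) = 1/((332 - 1*(-867)) + 701659) = 1/((332 + 867) + 701659) = 1/(1199 + 701659) = 1/702858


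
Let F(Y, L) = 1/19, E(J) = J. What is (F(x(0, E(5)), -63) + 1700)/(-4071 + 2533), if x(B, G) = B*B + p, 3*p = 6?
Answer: -32301/29222 ≈ -1.1054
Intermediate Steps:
p = 2 (p = (1/3)*6 = 2)
x(B, G) = 2 + B**2 (x(B, G) = B*B + 2 = B**2 + 2 = 2 + B**2)
F(Y, L) = 1/19
(F(x(0, E(5)), -63) + 1700)/(-4071 + 2533) = (1/19 + 1700)/(-4071 + 2533) = (32301/19)/(-1538) = (32301/19)*(-1/1538) = -32301/29222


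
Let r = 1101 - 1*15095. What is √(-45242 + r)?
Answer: 2*I*√14809 ≈ 243.38*I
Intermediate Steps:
r = -13994 (r = 1101 - 15095 = -13994)
√(-45242 + r) = √(-45242 - 13994) = √(-59236) = 2*I*√14809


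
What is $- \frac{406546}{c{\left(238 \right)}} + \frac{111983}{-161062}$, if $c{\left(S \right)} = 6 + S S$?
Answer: $- \frac{3264679491}{414734650} \approx -7.8717$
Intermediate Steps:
$c{\left(S \right)} = 6 + S^{2}$
$- \frac{406546}{c{\left(238 \right)}} + \frac{111983}{-161062} = - \frac{406546}{6 + 238^{2}} + \frac{111983}{-161062} = - \frac{406546}{6 + 56644} + 111983 \left(- \frac{1}{161062}\right) = - \frac{406546}{56650} - \frac{111983}{161062} = \left(-406546\right) \frac{1}{56650} - \frac{111983}{161062} = - \frac{203273}{28325} - \frac{111983}{161062} = - \frac{3264679491}{414734650}$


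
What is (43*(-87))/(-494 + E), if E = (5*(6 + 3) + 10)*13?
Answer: -3741/221 ≈ -16.928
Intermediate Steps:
E = 715 (E = (5*9 + 10)*13 = (45 + 10)*13 = 55*13 = 715)
(43*(-87))/(-494 + E) = (43*(-87))/(-494 + 715) = -3741/221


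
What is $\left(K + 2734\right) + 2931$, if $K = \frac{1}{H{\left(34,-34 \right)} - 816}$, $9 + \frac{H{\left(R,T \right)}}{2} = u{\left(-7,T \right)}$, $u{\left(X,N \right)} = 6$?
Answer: $\frac{4656629}{822} \approx 5665.0$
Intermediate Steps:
$H{\left(R,T \right)} = -6$ ($H{\left(R,T \right)} = -18 + 2 \cdot 6 = -18 + 12 = -6$)
$K = - \frac{1}{822}$ ($K = \frac{1}{-6 - 816} = \frac{1}{-822} = - \frac{1}{822} \approx -0.0012165$)
$\left(K + 2734\right) + 2931 = \left(- \frac{1}{822} + 2734\right) + 2931 = \frac{2247347}{822} + 2931 = \frac{4656629}{822}$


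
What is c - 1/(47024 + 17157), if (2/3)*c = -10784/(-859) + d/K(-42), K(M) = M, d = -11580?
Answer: 166872968684/385920353 ≈ 432.40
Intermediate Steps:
c = 2600037/6013 (c = 3*(-10784/(-859) - 11580/(-42))/2 = 3*(-10784*(-1/859) - 11580*(-1/42))/2 = 3*(10784/859 + 1930/7)/2 = (3/2)*(1733358/6013) = 2600037/6013 ≈ 432.40)
c - 1/(47024 + 17157) = 2600037/6013 - 1/(47024 + 17157) = 2600037/6013 - 1/64181 = 166872968684/385920353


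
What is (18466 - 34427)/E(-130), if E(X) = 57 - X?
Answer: -1451/17 ≈ -85.353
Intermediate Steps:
(18466 - 34427)/E(-130) = (18466 - 34427)/(57 - 1*(-130)) = -15961/(57 + 130) = -15961/187 = -15961*1/187 = -1451/17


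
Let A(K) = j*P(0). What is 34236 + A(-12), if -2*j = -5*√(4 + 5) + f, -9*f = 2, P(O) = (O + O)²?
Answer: 34236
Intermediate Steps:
P(O) = 4*O² (P(O) = (2*O)² = 4*O²)
f = -2/9 (f = -⅑*2 = -2/9 ≈ -0.22222)
j = 137/18 (j = -(-5*√(4 + 5) - 2/9)/2 = -(-5*√9 - 2/9)/2 = -(-5*3 - 2/9)/2 = -(-15 - 2/9)/2 = -½*(-137/9) = 137/18 ≈ 7.6111)
A(K) = 0 (A(K) = 137*(4*0²)/18 = 137*(4*0)/18 = (137/18)*0 = 0)
34236 + A(-12) = 34236 + 0 = 34236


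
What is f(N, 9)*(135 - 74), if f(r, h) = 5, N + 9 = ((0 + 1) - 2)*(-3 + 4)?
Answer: 305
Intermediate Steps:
N = -10 (N = -9 + ((0 + 1) - 2)*(-3 + 4) = -9 + (1 - 2)*1 = -9 - 1*1 = -9 - 1 = -10)
f(N, 9)*(135 - 74) = 5*(135 - 74) = 5*61 = 305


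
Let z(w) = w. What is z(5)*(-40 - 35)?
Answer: -375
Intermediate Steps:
z(5)*(-40 - 35) = 5*(-40 - 35) = 5*(-75) = -375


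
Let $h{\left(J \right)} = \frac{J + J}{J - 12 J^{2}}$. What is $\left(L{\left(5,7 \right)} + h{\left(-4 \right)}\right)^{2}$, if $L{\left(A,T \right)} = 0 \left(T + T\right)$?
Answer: $\frac{4}{2401} \approx 0.001666$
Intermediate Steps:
$L{\left(A,T \right)} = 0$ ($L{\left(A,T \right)} = 0 \cdot 2 T = 0$)
$h{\left(J \right)} = \frac{2 J}{J - 12 J^{2}}$
$\left(L{\left(5,7 \right)} + h{\left(-4 \right)}\right)^{2} = \left(0 - \frac{2}{-1 + 12 \left(-4\right)}\right)^{2} = \left(0 - \frac{2}{-1 - 48}\right)^{2} = \left(0 - \frac{2}{-49}\right)^{2} = \left(0 - - \frac{2}{49}\right)^{2} = \left(0 + \frac{2}{49}\right)^{2} = \left(\frac{2}{49}\right)^{2} = \frac{4}{2401}$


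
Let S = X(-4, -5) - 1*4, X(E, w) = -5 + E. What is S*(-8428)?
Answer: 109564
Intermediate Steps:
S = -13 (S = (-5 - 4) - 1*4 = -9 - 4 = -13)
S*(-8428) = -13*(-8428) = 109564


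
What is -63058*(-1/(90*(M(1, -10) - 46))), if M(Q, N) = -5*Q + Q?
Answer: -31529/2250 ≈ -14.013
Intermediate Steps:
M(Q, N) = -4*Q
-63058*(-1/(90*(M(1, -10) - 46))) = -63058*(-1/(90*(-4*1 - 46))) = -63058*(-1/(90*(-4 - 46))) = -63058/((-90*(-50))) = -63058/4500 = -63058*1/4500 = -31529/2250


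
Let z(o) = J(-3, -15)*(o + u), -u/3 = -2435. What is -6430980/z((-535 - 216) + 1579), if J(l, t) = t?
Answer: 428732/8133 ≈ 52.715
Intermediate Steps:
u = 7305 (u = -3*(-2435) = 7305)
z(o) = -109575 - 15*o (z(o) = -15*(o + 7305) = -15*(7305 + o) = -109575 - 15*o)
-6430980/z((-535 - 216) + 1579) = -6430980/(-109575 - 15*((-535 - 216) + 1579)) = -6430980/(-109575 - 15*(-751 + 1579)) = -6430980/(-109575 - 15*828) = -6430980/(-109575 - 12420) = -6430980/(-121995) = -6430980*(-1/121995) = 428732/8133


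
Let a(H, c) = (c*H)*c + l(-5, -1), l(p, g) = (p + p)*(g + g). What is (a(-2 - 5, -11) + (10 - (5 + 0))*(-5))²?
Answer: 725904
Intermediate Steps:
l(p, g) = 4*g*p (l(p, g) = (2*p)*(2*g) = 4*g*p)
a(H, c) = 20 + H*c² (a(H, c) = (c*H)*c + 4*(-1)*(-5) = (H*c)*c + 20 = H*c² + 20 = 20 + H*c²)
(a(-2 - 5, -11) + (10 - (5 + 0))*(-5))² = ((20 + (-2 - 5)*(-11)²) + (10 - (5 + 0))*(-5))² = ((20 - 7*121) + (10 - 1*5)*(-5))² = ((20 - 847) + (10 - 5)*(-5))² = (-827 + 5*(-5))² = (-827 - 25)² = (-852)² = 725904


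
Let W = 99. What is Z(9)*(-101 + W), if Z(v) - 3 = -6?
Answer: 6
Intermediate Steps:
Z(v) = -3 (Z(v) = 3 - 6 = -3)
Z(9)*(-101 + W) = -3*(-101 + 99) = -3*(-2) = 6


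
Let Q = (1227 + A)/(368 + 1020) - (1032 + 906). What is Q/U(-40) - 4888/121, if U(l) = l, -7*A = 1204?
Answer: 53973809/6717920 ≈ 8.0343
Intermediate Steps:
A = -172 (A = -⅐*1204 = -172)
Q = -2688889/1388 (Q = (1227 - 172)/(368 + 1020) - (1032 + 906) = 1055/1388 - 1*1938 = 1055*(1/1388) - 1938 = 1055/1388 - 1938 = -2688889/1388 ≈ -1937.2)
Q/U(-40) - 4888/121 = -2688889/1388/(-40) - 4888/121 = -2688889/1388*(-1/40) - 4888*1/121 = 2688889/55520 - 4888/121 = 53973809/6717920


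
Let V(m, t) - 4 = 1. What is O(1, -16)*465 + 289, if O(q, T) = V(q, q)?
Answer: 2614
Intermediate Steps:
V(m, t) = 5 (V(m, t) = 4 + 1 = 5)
O(q, T) = 5
O(1, -16)*465 + 289 = 5*465 + 289 = 2325 + 289 = 2614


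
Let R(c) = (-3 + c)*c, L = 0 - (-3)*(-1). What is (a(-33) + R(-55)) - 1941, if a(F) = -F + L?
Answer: 1279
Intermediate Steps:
L = -3 (L = 0 - 1*3 = 0 - 3 = -3)
a(F) = -3 - F (a(F) = -F - 3 = -3 - F)
R(c) = c*(-3 + c)
(a(-33) + R(-55)) - 1941 = ((-3 - 1*(-33)) - 55*(-3 - 55)) - 1941 = ((-3 + 33) - 55*(-58)) - 1941 = (30 + 3190) - 1941 = 3220 - 1941 = 1279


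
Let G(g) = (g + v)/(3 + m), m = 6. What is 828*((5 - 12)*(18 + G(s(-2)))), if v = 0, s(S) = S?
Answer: -103040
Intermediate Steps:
G(g) = g/9 (G(g) = (g + 0)/(3 + 6) = g/9)
828*((5 - 12)*(18 + G(s(-2)))) = 828*((5 - 12)*(18 + (⅑)*(-2))) = 828*(-7*(18 - 2/9)) = 828*(-7*160/9) = 828*(-1120/9) = -103040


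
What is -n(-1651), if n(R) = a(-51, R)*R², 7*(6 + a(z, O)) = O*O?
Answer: -7429876607959/7 ≈ -1.0614e+12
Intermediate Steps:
a(z, O) = -6 + O²/7 (a(z, O) = -6 + (O*O)/7 = -6 + O²/7)
n(R) = R²*(-6 + R²/7) (n(R) = (-6 + R²/7)*R² = R²*(-6 + R²/7))
-n(-1651) = -(-1651)²*(-42 + (-1651)²)/7 = -2725801*(-42 + 2725801)/7 = -2725801*2725759/7 = -1*7429876607959/7 = -7429876607959/7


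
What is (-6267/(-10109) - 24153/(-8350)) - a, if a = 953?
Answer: -80146380823/84410150 ≈ -949.49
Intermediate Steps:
(-6267/(-10109) - 24153/(-8350)) - a = (-6267/(-10109) - 24153/(-8350)) - 1*953 = (-6267*(-1/10109) - 24153*(-1/8350)) - 953 = (6267/10109 + 24153/8350) - 953 = 296492127/84410150 - 953 = -80146380823/84410150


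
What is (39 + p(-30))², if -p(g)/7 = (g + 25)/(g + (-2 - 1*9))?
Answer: 2446096/1681 ≈ 1455.1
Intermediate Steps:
p(g) = -7*(25 + g)/(-11 + g) (p(g) = -7*(g + 25)/(g + (-2 - 1*9)) = -7*(25 + g)/(g + (-2 - 9)) = -7*(25 + g)/(g - 11) = -7*(25 + g)/(-11 + g))
(39 + p(-30))² = (39 + 7*(-25 - 1*(-30))/(-11 - 30))² = (39 + 7*(-25 + 30)/(-41))² = (39 + 7*(-1/41)*5)² = (39 - 35/41)² = (1564/41)² = 2446096/1681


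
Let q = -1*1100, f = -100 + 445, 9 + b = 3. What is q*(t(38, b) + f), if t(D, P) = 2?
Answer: -381700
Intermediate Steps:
b = -6 (b = -9 + 3 = -6)
f = 345
q = -1100
q*(t(38, b) + f) = -1100*(2 + 345) = -1100*347 = -381700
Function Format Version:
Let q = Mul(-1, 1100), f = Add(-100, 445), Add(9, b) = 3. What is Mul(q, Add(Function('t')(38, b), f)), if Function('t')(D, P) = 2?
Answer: -381700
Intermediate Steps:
b = -6 (b = Add(-9, 3) = -6)
f = 345
q = -1100
Mul(q, Add(Function('t')(38, b), f)) = Mul(-1100, Add(2, 345)) = Mul(-1100, 347) = -381700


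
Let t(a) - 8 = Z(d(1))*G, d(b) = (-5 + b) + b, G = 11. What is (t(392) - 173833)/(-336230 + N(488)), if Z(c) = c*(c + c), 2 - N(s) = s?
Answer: 173627/336716 ≈ 0.51565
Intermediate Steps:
N(s) = 2 - s
d(b) = -5 + 2*b
Z(c) = 2*c**2 (Z(c) = c*(2*c) = 2*c**2)
t(a) = 206 (t(a) = 8 + (2*(-5 + 2*1)**2)*11 = 8 + (2*(-5 + 2)**2)*11 = 8 + (2*(-3)**2)*11 = 8 + (2*9)*11 = 8 + 18*11 = 8 + 198 = 206)
(t(392) - 173833)/(-336230 + N(488)) = (206 - 173833)/(-336230 + (2 - 1*488)) = -173627/(-336230 + (2 - 488)) = -173627/(-336230 - 486) = -173627/(-336716) = -173627*(-1/336716) = 173627/336716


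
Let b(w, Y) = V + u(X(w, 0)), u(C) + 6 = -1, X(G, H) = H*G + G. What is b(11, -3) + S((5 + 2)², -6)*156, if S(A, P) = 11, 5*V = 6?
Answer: 8551/5 ≈ 1710.2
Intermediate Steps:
X(G, H) = G + G*H (X(G, H) = G*H + G = G + G*H)
V = 6/5 (V = (⅕)*6 = 6/5 ≈ 1.2000)
u(C) = -7 (u(C) = -6 - 1 = -7)
b(w, Y) = -29/5 (b(w, Y) = 6/5 - 7 = -29/5)
b(11, -3) + S((5 + 2)², -6)*156 = -29/5 + 11*156 = -29/5 + 1716 = 8551/5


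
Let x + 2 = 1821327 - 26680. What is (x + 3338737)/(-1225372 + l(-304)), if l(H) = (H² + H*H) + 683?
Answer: -5133382/1039857 ≈ -4.9366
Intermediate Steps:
x = 1794645 (x = -2 + (1821327 - 26680) = -2 + 1794647 = 1794645)
l(H) = 683 + 2*H² (l(H) = (H² + H²) + 683 = 2*H² + 683 = 683 + 2*H²)
(x + 3338737)/(-1225372 + l(-304)) = (1794645 + 3338737)/(-1225372 + (683 + 2*(-304)²)) = 5133382/(-1225372 + (683 + 2*92416)) = 5133382/(-1225372 + (683 + 184832)) = 5133382/(-1225372 + 185515) = 5133382/(-1039857) = 5133382*(-1/1039857) = -5133382/1039857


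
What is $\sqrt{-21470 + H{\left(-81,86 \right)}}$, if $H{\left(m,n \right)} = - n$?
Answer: $2 i \sqrt{5389} \approx 146.82 i$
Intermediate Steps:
$\sqrt{-21470 + H{\left(-81,86 \right)}} = \sqrt{-21470 - 86} = \sqrt{-21556} = 2 i \sqrt{5389}$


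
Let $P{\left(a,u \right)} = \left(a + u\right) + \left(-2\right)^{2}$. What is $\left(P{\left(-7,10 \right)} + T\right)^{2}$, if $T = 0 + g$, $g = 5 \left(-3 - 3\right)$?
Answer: $529$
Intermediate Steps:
$g = -30$ ($g = 5 \left(-6\right) = -30$)
$T = -30$ ($T = 0 - 30 = -30$)
$P{\left(a,u \right)} = 4 + a + u$ ($P{\left(a,u \right)} = \left(a + u\right) + 4 = 4 + a + u$)
$\left(P{\left(-7,10 \right)} + T\right)^{2} = \left(\left(4 - 7 + 10\right) - 30\right)^{2} = \left(7 - 30\right)^{2} = \left(-23\right)^{2} = 529$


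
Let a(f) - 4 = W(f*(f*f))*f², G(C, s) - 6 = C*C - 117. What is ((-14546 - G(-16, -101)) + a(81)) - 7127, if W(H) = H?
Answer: 3486762587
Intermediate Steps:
G(C, s) = -111 + C² (G(C, s) = 6 + (C*C - 117) = 6 + (C² - 117) = 6 + (-117 + C²) = -111 + C²)
a(f) = 4 + f⁵ (a(f) = 4 + (f*(f*f))*f² = 4 + (f*f²)*f² = 4 + f³*f² = 4 + f⁵)
((-14546 - G(-16, -101)) + a(81)) - 7127 = ((-14546 - (-111 + (-16)²)) + (4 + 81⁵)) - 7127 = ((-14546 - (-111 + 256)) + (4 + 3486784401)) - 7127 = ((-14546 - 1*145) + 3486784405) - 7127 = ((-14546 - 145) + 3486784405) - 7127 = (-14691 + 3486784405) - 7127 = 3486769714 - 7127 = 3486762587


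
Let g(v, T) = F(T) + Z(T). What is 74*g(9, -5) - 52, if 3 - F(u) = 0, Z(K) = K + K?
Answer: -570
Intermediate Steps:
Z(K) = 2*K
F(u) = 3 (F(u) = 3 - 1*0 = 3 + 0 = 3)
g(v, T) = 3 + 2*T
74*g(9, -5) - 52 = 74*(3 + 2*(-5)) - 52 = 74*(3 - 10) - 52 = 74*(-7) - 52 = -518 - 52 = -570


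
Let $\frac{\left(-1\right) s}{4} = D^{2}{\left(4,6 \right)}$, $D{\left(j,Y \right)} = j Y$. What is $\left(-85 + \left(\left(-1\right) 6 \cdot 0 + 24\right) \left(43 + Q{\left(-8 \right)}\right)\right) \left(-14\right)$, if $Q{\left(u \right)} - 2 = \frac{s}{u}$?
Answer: $-110698$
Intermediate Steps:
$D{\left(j,Y \right)} = Y j$
$s = -2304$ ($s = - 4 \left(6 \cdot 4\right)^{2} = - 4 \cdot 24^{2} = \left(-4\right) 576 = -2304$)
$Q{\left(u \right)} = 2 - \frac{2304}{u}$
$\left(-85 + \left(\left(-1\right) 6 \cdot 0 + 24\right) \left(43 + Q{\left(-8 \right)}\right)\right) \left(-14\right) = \left(-85 + \left(\left(-1\right) 6 \cdot 0 + 24\right) \left(43 - \left(-2 + \frac{2304}{-8}\right)\right)\right) \left(-14\right) = \left(-85 + \left(\left(-6\right) 0 + 24\right) \left(43 + \left(2 - -288\right)\right)\right) \left(-14\right) = \left(-85 + \left(0 + 24\right) \left(43 + \left(2 + 288\right)\right)\right) \left(-14\right) = \left(-85 + 24 \left(43 + 290\right)\right) \left(-14\right) = \left(-85 + 24 \cdot 333\right) \left(-14\right) = \left(-85 + 7992\right) \left(-14\right) = 7907 \left(-14\right) = -110698$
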